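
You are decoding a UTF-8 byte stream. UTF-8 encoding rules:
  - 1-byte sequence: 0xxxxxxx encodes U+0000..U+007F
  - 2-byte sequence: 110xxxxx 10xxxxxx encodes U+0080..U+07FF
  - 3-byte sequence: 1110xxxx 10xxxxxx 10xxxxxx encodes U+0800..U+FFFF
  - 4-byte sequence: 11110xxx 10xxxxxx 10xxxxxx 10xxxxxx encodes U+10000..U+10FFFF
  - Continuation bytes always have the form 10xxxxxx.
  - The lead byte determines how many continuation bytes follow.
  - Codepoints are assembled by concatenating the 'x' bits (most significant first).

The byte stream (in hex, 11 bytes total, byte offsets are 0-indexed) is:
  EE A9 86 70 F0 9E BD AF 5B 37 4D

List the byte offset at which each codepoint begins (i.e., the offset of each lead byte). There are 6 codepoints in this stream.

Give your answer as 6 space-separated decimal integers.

Byte[0]=EE: 3-byte lead, need 2 cont bytes. acc=0xE
Byte[1]=A9: continuation. acc=(acc<<6)|0x29=0x3A9
Byte[2]=86: continuation. acc=(acc<<6)|0x06=0xEA46
Completed: cp=U+EA46 (starts at byte 0)
Byte[3]=70: 1-byte ASCII. cp=U+0070
Byte[4]=F0: 4-byte lead, need 3 cont bytes. acc=0x0
Byte[5]=9E: continuation. acc=(acc<<6)|0x1E=0x1E
Byte[6]=BD: continuation. acc=(acc<<6)|0x3D=0x7BD
Byte[7]=AF: continuation. acc=(acc<<6)|0x2F=0x1EF6F
Completed: cp=U+1EF6F (starts at byte 4)
Byte[8]=5B: 1-byte ASCII. cp=U+005B
Byte[9]=37: 1-byte ASCII. cp=U+0037
Byte[10]=4D: 1-byte ASCII. cp=U+004D

Answer: 0 3 4 8 9 10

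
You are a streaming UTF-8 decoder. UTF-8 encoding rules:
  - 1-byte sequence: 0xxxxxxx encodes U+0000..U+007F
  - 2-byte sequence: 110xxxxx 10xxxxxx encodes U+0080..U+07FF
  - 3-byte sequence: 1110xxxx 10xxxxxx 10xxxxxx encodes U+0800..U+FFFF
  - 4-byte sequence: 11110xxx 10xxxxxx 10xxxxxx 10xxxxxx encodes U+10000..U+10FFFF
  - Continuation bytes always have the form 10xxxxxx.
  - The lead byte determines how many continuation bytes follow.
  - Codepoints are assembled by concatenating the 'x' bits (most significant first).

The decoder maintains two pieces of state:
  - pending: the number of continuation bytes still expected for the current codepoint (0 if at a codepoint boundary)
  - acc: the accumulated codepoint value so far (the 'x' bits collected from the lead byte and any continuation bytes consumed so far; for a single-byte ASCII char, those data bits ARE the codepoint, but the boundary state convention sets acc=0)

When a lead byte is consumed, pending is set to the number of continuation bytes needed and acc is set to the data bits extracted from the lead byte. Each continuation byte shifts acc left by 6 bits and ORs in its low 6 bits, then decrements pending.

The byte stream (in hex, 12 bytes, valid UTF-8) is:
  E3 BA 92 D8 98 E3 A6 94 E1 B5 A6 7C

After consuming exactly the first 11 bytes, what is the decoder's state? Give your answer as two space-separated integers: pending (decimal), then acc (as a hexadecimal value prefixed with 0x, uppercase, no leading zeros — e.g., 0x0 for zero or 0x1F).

Byte[0]=E3: 3-byte lead. pending=2, acc=0x3
Byte[1]=BA: continuation. acc=(acc<<6)|0x3A=0xFA, pending=1
Byte[2]=92: continuation. acc=(acc<<6)|0x12=0x3E92, pending=0
Byte[3]=D8: 2-byte lead. pending=1, acc=0x18
Byte[4]=98: continuation. acc=(acc<<6)|0x18=0x618, pending=0
Byte[5]=E3: 3-byte lead. pending=2, acc=0x3
Byte[6]=A6: continuation. acc=(acc<<6)|0x26=0xE6, pending=1
Byte[7]=94: continuation. acc=(acc<<6)|0x14=0x3994, pending=0
Byte[8]=E1: 3-byte lead. pending=2, acc=0x1
Byte[9]=B5: continuation. acc=(acc<<6)|0x35=0x75, pending=1
Byte[10]=A6: continuation. acc=(acc<<6)|0x26=0x1D66, pending=0

Answer: 0 0x1D66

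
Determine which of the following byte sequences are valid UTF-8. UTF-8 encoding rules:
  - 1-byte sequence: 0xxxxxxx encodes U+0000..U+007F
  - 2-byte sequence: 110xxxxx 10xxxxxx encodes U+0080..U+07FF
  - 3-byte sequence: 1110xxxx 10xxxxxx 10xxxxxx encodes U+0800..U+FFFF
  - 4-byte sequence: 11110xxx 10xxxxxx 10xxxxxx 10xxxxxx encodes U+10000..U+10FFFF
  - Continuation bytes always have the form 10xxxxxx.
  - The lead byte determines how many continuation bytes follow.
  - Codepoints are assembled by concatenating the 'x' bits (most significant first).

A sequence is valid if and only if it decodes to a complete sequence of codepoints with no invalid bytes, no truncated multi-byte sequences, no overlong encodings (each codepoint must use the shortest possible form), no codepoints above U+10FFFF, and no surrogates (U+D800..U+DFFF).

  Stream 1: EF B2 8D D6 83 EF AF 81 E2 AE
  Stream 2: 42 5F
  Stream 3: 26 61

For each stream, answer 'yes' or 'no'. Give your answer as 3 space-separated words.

Answer: no yes yes

Derivation:
Stream 1: error at byte offset 10. INVALID
Stream 2: decodes cleanly. VALID
Stream 3: decodes cleanly. VALID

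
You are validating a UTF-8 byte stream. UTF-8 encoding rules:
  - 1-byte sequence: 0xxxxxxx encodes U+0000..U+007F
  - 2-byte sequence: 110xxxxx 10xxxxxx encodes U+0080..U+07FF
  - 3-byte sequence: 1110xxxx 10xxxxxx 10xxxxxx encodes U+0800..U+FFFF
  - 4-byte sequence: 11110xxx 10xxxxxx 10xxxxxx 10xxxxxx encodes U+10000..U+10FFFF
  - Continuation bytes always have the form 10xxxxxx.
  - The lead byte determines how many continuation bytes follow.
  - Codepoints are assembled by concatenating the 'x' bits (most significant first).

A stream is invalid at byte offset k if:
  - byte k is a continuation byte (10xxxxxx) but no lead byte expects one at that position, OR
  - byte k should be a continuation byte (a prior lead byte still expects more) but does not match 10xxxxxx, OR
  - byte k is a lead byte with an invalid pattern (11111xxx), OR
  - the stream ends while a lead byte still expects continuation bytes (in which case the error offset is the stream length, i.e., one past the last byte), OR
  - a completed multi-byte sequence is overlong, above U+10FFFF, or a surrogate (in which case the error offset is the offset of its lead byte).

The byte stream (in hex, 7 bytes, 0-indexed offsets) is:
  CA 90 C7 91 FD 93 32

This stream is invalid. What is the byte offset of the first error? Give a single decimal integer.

Answer: 4

Derivation:
Byte[0]=CA: 2-byte lead, need 1 cont bytes. acc=0xA
Byte[1]=90: continuation. acc=(acc<<6)|0x10=0x290
Completed: cp=U+0290 (starts at byte 0)
Byte[2]=C7: 2-byte lead, need 1 cont bytes. acc=0x7
Byte[3]=91: continuation. acc=(acc<<6)|0x11=0x1D1
Completed: cp=U+01D1 (starts at byte 2)
Byte[4]=FD: INVALID lead byte (not 0xxx/110x/1110/11110)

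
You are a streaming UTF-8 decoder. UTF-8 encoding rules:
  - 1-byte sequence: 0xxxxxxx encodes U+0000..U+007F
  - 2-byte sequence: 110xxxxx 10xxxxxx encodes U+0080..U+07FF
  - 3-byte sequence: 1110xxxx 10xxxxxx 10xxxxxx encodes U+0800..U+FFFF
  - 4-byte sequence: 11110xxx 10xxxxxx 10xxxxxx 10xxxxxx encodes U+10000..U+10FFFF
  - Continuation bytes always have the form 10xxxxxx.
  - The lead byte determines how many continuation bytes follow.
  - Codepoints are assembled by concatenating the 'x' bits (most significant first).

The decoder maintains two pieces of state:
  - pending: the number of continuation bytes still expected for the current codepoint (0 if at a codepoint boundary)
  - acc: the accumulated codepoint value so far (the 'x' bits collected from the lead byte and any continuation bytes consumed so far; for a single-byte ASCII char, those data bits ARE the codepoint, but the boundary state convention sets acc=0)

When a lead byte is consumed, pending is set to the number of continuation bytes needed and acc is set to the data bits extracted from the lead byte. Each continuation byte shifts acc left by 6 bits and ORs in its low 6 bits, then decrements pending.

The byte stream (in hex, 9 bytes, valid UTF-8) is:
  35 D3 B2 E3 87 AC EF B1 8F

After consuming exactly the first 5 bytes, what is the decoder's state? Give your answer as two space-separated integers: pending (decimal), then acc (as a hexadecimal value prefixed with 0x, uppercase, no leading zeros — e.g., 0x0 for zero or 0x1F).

Byte[0]=35: 1-byte. pending=0, acc=0x0
Byte[1]=D3: 2-byte lead. pending=1, acc=0x13
Byte[2]=B2: continuation. acc=(acc<<6)|0x32=0x4F2, pending=0
Byte[3]=E3: 3-byte lead. pending=2, acc=0x3
Byte[4]=87: continuation. acc=(acc<<6)|0x07=0xC7, pending=1

Answer: 1 0xC7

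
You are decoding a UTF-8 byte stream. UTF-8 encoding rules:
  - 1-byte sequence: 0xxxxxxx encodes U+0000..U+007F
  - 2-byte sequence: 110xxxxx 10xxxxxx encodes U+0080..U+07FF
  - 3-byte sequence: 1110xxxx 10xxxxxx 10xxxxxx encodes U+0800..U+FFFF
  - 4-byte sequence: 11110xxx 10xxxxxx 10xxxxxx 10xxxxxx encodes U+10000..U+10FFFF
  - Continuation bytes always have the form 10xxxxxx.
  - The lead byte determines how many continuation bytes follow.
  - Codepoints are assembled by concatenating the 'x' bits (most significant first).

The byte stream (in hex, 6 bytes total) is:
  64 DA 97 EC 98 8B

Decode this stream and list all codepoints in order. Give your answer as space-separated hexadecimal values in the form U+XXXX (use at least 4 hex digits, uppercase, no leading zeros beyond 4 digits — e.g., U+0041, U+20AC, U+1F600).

Answer: U+0064 U+0697 U+C60B

Derivation:
Byte[0]=64: 1-byte ASCII. cp=U+0064
Byte[1]=DA: 2-byte lead, need 1 cont bytes. acc=0x1A
Byte[2]=97: continuation. acc=(acc<<6)|0x17=0x697
Completed: cp=U+0697 (starts at byte 1)
Byte[3]=EC: 3-byte lead, need 2 cont bytes. acc=0xC
Byte[4]=98: continuation. acc=(acc<<6)|0x18=0x318
Byte[5]=8B: continuation. acc=(acc<<6)|0x0B=0xC60B
Completed: cp=U+C60B (starts at byte 3)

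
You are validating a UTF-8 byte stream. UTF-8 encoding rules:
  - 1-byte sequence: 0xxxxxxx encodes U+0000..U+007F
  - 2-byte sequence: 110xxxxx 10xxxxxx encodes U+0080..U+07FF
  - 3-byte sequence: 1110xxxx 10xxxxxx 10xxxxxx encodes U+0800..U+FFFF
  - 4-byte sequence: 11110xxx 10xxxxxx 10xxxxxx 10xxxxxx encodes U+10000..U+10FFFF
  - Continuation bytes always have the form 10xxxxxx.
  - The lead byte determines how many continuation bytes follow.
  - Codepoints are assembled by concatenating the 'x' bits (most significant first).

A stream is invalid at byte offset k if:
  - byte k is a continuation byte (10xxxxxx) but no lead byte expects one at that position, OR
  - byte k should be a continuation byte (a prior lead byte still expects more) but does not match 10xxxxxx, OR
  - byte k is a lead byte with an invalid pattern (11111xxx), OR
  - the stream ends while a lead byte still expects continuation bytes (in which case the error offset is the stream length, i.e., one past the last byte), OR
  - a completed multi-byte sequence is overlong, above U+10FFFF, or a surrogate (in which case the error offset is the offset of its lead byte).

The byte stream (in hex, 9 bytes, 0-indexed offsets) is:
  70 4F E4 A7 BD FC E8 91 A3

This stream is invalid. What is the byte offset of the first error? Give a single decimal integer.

Byte[0]=70: 1-byte ASCII. cp=U+0070
Byte[1]=4F: 1-byte ASCII. cp=U+004F
Byte[2]=E4: 3-byte lead, need 2 cont bytes. acc=0x4
Byte[3]=A7: continuation. acc=(acc<<6)|0x27=0x127
Byte[4]=BD: continuation. acc=(acc<<6)|0x3D=0x49FD
Completed: cp=U+49FD (starts at byte 2)
Byte[5]=FC: INVALID lead byte (not 0xxx/110x/1110/11110)

Answer: 5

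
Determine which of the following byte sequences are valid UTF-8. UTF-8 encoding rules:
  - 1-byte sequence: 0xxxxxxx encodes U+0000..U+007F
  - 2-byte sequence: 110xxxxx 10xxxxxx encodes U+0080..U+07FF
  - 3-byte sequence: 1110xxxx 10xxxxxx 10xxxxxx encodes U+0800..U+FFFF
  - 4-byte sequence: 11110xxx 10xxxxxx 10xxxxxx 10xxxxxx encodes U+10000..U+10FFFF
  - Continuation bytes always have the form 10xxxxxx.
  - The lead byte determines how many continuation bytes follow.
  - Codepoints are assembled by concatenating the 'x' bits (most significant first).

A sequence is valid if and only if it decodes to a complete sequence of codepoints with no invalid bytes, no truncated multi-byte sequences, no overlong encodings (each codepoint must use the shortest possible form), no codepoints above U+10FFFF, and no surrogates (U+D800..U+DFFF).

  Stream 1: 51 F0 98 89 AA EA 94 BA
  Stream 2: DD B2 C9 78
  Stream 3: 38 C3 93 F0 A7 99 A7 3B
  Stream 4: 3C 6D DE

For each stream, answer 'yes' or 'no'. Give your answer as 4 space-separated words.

Stream 1: decodes cleanly. VALID
Stream 2: error at byte offset 3. INVALID
Stream 3: decodes cleanly. VALID
Stream 4: error at byte offset 3. INVALID

Answer: yes no yes no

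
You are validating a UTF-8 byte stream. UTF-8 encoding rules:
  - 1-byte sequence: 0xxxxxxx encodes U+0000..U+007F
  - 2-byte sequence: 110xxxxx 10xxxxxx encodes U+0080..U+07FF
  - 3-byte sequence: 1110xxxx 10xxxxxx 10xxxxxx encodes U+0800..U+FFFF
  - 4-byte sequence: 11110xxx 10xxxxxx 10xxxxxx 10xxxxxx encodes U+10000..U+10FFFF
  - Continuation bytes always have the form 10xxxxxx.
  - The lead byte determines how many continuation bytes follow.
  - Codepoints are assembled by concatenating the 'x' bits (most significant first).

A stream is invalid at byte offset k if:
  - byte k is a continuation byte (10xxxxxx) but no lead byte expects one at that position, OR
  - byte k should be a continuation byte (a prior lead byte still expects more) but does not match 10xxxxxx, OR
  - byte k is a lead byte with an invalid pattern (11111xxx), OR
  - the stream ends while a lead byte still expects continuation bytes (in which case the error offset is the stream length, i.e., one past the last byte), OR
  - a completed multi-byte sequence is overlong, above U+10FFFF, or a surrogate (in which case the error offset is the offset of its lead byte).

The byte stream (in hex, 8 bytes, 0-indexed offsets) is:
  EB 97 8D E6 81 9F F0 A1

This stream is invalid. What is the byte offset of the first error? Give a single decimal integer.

Answer: 8

Derivation:
Byte[0]=EB: 3-byte lead, need 2 cont bytes. acc=0xB
Byte[1]=97: continuation. acc=(acc<<6)|0x17=0x2D7
Byte[2]=8D: continuation. acc=(acc<<6)|0x0D=0xB5CD
Completed: cp=U+B5CD (starts at byte 0)
Byte[3]=E6: 3-byte lead, need 2 cont bytes. acc=0x6
Byte[4]=81: continuation. acc=(acc<<6)|0x01=0x181
Byte[5]=9F: continuation. acc=(acc<<6)|0x1F=0x605F
Completed: cp=U+605F (starts at byte 3)
Byte[6]=F0: 4-byte lead, need 3 cont bytes. acc=0x0
Byte[7]=A1: continuation. acc=(acc<<6)|0x21=0x21
Byte[8]: stream ended, expected continuation. INVALID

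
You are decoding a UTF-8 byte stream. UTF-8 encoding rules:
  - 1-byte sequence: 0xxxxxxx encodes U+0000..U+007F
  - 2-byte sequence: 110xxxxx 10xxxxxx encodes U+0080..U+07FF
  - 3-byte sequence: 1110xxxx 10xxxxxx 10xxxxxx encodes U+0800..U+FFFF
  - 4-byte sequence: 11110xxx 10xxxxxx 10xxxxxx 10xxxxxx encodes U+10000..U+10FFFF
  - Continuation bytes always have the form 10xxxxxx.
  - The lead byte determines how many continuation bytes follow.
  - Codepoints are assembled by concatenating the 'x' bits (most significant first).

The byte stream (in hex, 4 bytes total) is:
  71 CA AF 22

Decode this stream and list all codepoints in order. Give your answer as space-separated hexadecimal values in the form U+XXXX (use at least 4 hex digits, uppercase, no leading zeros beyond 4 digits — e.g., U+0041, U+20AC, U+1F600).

Byte[0]=71: 1-byte ASCII. cp=U+0071
Byte[1]=CA: 2-byte lead, need 1 cont bytes. acc=0xA
Byte[2]=AF: continuation. acc=(acc<<6)|0x2F=0x2AF
Completed: cp=U+02AF (starts at byte 1)
Byte[3]=22: 1-byte ASCII. cp=U+0022

Answer: U+0071 U+02AF U+0022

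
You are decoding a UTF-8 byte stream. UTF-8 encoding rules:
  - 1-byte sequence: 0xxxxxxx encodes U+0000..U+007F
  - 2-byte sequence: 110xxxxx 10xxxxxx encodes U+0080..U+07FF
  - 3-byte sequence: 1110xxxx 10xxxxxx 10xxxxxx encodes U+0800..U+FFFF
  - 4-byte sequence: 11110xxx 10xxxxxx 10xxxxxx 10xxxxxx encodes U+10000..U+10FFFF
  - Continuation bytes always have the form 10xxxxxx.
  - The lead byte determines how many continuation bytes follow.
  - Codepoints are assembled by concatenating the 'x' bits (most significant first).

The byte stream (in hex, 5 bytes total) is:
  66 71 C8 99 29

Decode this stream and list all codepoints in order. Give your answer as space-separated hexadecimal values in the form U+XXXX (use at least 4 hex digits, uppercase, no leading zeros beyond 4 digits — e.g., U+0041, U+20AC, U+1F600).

Answer: U+0066 U+0071 U+0219 U+0029

Derivation:
Byte[0]=66: 1-byte ASCII. cp=U+0066
Byte[1]=71: 1-byte ASCII. cp=U+0071
Byte[2]=C8: 2-byte lead, need 1 cont bytes. acc=0x8
Byte[3]=99: continuation. acc=(acc<<6)|0x19=0x219
Completed: cp=U+0219 (starts at byte 2)
Byte[4]=29: 1-byte ASCII. cp=U+0029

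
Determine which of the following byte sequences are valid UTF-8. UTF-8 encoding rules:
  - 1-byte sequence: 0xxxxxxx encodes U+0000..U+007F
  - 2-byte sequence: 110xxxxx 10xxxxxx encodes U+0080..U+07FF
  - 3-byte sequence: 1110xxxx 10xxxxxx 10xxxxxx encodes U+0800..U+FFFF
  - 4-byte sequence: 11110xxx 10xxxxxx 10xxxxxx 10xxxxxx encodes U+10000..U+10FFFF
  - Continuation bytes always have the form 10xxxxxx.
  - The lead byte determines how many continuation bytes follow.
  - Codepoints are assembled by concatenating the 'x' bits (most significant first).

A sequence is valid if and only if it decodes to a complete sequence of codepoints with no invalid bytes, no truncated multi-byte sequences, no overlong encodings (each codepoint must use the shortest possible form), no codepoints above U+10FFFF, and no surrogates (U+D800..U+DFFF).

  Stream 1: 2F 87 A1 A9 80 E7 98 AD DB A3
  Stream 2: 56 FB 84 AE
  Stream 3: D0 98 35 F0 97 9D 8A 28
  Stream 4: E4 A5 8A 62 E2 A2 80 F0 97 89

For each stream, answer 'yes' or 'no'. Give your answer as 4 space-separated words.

Stream 1: error at byte offset 1. INVALID
Stream 2: error at byte offset 1. INVALID
Stream 3: decodes cleanly. VALID
Stream 4: error at byte offset 10. INVALID

Answer: no no yes no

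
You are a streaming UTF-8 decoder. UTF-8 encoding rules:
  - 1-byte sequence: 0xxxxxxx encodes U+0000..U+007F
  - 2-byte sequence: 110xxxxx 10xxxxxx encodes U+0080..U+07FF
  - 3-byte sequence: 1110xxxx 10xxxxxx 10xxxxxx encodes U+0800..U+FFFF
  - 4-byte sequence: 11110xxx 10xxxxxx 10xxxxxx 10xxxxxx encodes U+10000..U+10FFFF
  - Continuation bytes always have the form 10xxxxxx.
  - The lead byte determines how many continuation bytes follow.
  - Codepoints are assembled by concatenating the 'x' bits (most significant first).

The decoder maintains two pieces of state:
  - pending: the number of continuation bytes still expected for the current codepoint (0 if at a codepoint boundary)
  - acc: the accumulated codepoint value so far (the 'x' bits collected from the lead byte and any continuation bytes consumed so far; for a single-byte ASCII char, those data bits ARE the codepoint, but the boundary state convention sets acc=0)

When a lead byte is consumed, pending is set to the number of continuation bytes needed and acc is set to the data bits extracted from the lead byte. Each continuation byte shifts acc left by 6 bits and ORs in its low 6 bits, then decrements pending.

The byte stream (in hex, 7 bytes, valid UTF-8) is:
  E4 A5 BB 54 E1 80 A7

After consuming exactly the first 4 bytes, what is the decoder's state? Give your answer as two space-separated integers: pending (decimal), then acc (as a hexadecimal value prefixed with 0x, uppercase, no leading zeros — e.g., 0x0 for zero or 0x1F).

Byte[0]=E4: 3-byte lead. pending=2, acc=0x4
Byte[1]=A5: continuation. acc=(acc<<6)|0x25=0x125, pending=1
Byte[2]=BB: continuation. acc=(acc<<6)|0x3B=0x497B, pending=0
Byte[3]=54: 1-byte. pending=0, acc=0x0

Answer: 0 0x0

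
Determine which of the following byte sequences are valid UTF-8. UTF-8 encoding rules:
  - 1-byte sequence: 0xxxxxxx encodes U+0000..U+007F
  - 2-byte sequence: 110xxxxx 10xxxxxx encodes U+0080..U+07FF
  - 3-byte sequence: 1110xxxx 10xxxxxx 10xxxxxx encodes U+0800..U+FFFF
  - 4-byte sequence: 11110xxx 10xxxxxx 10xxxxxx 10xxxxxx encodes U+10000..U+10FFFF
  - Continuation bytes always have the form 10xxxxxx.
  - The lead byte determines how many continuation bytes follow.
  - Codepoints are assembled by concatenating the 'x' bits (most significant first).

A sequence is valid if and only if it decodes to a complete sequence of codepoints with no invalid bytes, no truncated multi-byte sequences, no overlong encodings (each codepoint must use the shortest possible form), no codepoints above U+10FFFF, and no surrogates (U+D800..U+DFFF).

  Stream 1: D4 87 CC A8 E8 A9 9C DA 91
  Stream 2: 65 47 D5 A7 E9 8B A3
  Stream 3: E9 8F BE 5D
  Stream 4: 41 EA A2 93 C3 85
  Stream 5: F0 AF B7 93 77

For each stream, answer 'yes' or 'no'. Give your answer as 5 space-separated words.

Answer: yes yes yes yes yes

Derivation:
Stream 1: decodes cleanly. VALID
Stream 2: decodes cleanly. VALID
Stream 3: decodes cleanly. VALID
Stream 4: decodes cleanly. VALID
Stream 5: decodes cleanly. VALID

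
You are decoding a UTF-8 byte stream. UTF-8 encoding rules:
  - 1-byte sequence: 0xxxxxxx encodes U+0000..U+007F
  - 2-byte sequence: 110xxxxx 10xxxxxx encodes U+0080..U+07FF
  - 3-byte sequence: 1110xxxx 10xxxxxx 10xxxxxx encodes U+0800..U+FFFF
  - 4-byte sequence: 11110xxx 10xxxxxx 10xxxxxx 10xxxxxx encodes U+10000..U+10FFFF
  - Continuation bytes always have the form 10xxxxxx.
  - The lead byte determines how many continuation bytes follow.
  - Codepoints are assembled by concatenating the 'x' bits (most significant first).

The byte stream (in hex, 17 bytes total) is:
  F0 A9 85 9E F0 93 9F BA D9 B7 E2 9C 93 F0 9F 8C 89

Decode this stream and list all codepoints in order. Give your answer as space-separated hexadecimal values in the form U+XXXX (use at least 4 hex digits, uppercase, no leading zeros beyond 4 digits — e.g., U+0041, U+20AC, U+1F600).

Byte[0]=F0: 4-byte lead, need 3 cont bytes. acc=0x0
Byte[1]=A9: continuation. acc=(acc<<6)|0x29=0x29
Byte[2]=85: continuation. acc=(acc<<6)|0x05=0xA45
Byte[3]=9E: continuation. acc=(acc<<6)|0x1E=0x2915E
Completed: cp=U+2915E (starts at byte 0)
Byte[4]=F0: 4-byte lead, need 3 cont bytes. acc=0x0
Byte[5]=93: continuation. acc=(acc<<6)|0x13=0x13
Byte[6]=9F: continuation. acc=(acc<<6)|0x1F=0x4DF
Byte[7]=BA: continuation. acc=(acc<<6)|0x3A=0x137FA
Completed: cp=U+137FA (starts at byte 4)
Byte[8]=D9: 2-byte lead, need 1 cont bytes. acc=0x19
Byte[9]=B7: continuation. acc=(acc<<6)|0x37=0x677
Completed: cp=U+0677 (starts at byte 8)
Byte[10]=E2: 3-byte lead, need 2 cont bytes. acc=0x2
Byte[11]=9C: continuation. acc=(acc<<6)|0x1C=0x9C
Byte[12]=93: continuation. acc=(acc<<6)|0x13=0x2713
Completed: cp=U+2713 (starts at byte 10)
Byte[13]=F0: 4-byte lead, need 3 cont bytes. acc=0x0
Byte[14]=9F: continuation. acc=(acc<<6)|0x1F=0x1F
Byte[15]=8C: continuation. acc=(acc<<6)|0x0C=0x7CC
Byte[16]=89: continuation. acc=(acc<<6)|0x09=0x1F309
Completed: cp=U+1F309 (starts at byte 13)

Answer: U+2915E U+137FA U+0677 U+2713 U+1F309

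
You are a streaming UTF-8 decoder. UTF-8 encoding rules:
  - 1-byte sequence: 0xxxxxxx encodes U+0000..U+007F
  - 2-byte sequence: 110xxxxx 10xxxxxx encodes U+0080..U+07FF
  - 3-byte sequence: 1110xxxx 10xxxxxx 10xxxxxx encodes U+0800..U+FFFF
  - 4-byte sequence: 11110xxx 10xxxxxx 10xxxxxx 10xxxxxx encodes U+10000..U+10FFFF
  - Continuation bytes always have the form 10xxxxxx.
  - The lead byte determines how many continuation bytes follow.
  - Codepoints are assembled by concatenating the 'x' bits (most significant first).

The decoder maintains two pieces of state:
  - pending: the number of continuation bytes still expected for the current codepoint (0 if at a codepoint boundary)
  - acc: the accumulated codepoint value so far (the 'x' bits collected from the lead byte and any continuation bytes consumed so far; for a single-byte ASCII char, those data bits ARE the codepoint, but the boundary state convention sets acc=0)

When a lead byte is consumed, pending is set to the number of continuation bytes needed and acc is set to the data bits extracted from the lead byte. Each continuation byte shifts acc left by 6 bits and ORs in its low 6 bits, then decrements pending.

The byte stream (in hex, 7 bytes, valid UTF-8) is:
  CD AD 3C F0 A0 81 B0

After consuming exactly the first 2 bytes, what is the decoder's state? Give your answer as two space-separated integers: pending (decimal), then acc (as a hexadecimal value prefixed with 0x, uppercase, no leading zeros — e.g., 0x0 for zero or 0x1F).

Byte[0]=CD: 2-byte lead. pending=1, acc=0xD
Byte[1]=AD: continuation. acc=(acc<<6)|0x2D=0x36D, pending=0

Answer: 0 0x36D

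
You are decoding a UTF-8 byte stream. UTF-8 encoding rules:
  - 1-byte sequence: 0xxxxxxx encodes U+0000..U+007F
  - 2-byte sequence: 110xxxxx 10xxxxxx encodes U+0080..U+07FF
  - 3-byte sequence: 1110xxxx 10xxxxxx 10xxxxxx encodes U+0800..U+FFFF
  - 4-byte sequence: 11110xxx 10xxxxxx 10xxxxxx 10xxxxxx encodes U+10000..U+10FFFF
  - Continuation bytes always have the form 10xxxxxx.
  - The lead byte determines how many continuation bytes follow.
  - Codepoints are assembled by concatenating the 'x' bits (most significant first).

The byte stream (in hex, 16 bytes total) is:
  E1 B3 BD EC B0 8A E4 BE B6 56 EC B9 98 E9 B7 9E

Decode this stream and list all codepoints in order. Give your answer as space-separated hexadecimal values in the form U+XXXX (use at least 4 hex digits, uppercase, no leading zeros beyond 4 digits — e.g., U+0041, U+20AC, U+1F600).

Byte[0]=E1: 3-byte lead, need 2 cont bytes. acc=0x1
Byte[1]=B3: continuation. acc=(acc<<6)|0x33=0x73
Byte[2]=BD: continuation. acc=(acc<<6)|0x3D=0x1CFD
Completed: cp=U+1CFD (starts at byte 0)
Byte[3]=EC: 3-byte lead, need 2 cont bytes. acc=0xC
Byte[4]=B0: continuation. acc=(acc<<6)|0x30=0x330
Byte[5]=8A: continuation. acc=(acc<<6)|0x0A=0xCC0A
Completed: cp=U+CC0A (starts at byte 3)
Byte[6]=E4: 3-byte lead, need 2 cont bytes. acc=0x4
Byte[7]=BE: continuation. acc=(acc<<6)|0x3E=0x13E
Byte[8]=B6: continuation. acc=(acc<<6)|0x36=0x4FB6
Completed: cp=U+4FB6 (starts at byte 6)
Byte[9]=56: 1-byte ASCII. cp=U+0056
Byte[10]=EC: 3-byte lead, need 2 cont bytes. acc=0xC
Byte[11]=B9: continuation. acc=(acc<<6)|0x39=0x339
Byte[12]=98: continuation. acc=(acc<<6)|0x18=0xCE58
Completed: cp=U+CE58 (starts at byte 10)
Byte[13]=E9: 3-byte lead, need 2 cont bytes. acc=0x9
Byte[14]=B7: continuation. acc=(acc<<6)|0x37=0x277
Byte[15]=9E: continuation. acc=(acc<<6)|0x1E=0x9DDE
Completed: cp=U+9DDE (starts at byte 13)

Answer: U+1CFD U+CC0A U+4FB6 U+0056 U+CE58 U+9DDE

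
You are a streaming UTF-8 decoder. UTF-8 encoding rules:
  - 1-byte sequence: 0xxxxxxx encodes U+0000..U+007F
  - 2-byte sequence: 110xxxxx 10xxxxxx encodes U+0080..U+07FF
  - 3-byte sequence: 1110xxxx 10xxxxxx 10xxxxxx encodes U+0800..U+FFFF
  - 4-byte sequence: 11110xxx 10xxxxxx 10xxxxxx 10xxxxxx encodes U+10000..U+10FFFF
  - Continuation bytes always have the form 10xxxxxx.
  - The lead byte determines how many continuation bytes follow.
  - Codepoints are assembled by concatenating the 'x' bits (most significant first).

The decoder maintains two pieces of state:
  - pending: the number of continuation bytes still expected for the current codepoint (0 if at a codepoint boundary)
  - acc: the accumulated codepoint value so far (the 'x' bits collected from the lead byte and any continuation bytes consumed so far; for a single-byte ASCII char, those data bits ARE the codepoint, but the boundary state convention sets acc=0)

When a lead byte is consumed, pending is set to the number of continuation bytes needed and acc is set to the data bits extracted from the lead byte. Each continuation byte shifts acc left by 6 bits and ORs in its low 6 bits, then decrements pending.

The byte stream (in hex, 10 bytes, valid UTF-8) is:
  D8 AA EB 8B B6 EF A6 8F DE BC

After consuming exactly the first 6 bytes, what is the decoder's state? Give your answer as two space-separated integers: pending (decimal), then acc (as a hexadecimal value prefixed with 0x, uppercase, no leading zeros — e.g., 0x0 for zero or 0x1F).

Answer: 2 0xF

Derivation:
Byte[0]=D8: 2-byte lead. pending=1, acc=0x18
Byte[1]=AA: continuation. acc=(acc<<6)|0x2A=0x62A, pending=0
Byte[2]=EB: 3-byte lead. pending=2, acc=0xB
Byte[3]=8B: continuation. acc=(acc<<6)|0x0B=0x2CB, pending=1
Byte[4]=B6: continuation. acc=(acc<<6)|0x36=0xB2F6, pending=0
Byte[5]=EF: 3-byte lead. pending=2, acc=0xF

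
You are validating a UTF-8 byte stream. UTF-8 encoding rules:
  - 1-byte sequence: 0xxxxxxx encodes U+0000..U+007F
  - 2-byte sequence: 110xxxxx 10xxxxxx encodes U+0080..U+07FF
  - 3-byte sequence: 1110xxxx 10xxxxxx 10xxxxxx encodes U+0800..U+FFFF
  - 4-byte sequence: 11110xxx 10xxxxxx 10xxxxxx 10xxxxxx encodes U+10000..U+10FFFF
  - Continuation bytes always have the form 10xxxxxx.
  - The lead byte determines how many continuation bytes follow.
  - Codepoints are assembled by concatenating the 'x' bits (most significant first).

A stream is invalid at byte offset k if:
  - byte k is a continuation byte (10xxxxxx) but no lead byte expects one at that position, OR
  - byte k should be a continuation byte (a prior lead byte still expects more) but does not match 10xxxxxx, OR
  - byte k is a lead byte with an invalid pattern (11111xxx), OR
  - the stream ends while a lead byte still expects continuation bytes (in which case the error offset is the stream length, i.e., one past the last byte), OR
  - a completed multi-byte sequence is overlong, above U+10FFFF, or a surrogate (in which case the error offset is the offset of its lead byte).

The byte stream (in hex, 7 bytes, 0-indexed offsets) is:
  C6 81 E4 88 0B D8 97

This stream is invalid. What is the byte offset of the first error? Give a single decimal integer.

Byte[0]=C6: 2-byte lead, need 1 cont bytes. acc=0x6
Byte[1]=81: continuation. acc=(acc<<6)|0x01=0x181
Completed: cp=U+0181 (starts at byte 0)
Byte[2]=E4: 3-byte lead, need 2 cont bytes. acc=0x4
Byte[3]=88: continuation. acc=(acc<<6)|0x08=0x108
Byte[4]=0B: expected 10xxxxxx continuation. INVALID

Answer: 4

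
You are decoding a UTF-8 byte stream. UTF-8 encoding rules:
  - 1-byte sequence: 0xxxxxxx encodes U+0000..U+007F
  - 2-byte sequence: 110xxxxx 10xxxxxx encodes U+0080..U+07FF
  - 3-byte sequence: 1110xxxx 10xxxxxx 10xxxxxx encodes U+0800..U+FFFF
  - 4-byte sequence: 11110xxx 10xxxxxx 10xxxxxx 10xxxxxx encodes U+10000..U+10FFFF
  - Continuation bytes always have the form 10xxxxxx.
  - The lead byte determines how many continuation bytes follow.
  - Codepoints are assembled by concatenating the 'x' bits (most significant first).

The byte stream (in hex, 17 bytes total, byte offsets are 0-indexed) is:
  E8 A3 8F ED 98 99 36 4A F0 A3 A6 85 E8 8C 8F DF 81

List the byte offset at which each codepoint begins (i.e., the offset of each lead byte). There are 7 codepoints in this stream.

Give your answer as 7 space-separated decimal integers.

Byte[0]=E8: 3-byte lead, need 2 cont bytes. acc=0x8
Byte[1]=A3: continuation. acc=(acc<<6)|0x23=0x223
Byte[2]=8F: continuation. acc=(acc<<6)|0x0F=0x88CF
Completed: cp=U+88CF (starts at byte 0)
Byte[3]=ED: 3-byte lead, need 2 cont bytes. acc=0xD
Byte[4]=98: continuation. acc=(acc<<6)|0x18=0x358
Byte[5]=99: continuation. acc=(acc<<6)|0x19=0xD619
Completed: cp=U+D619 (starts at byte 3)
Byte[6]=36: 1-byte ASCII. cp=U+0036
Byte[7]=4A: 1-byte ASCII. cp=U+004A
Byte[8]=F0: 4-byte lead, need 3 cont bytes. acc=0x0
Byte[9]=A3: continuation. acc=(acc<<6)|0x23=0x23
Byte[10]=A6: continuation. acc=(acc<<6)|0x26=0x8E6
Byte[11]=85: continuation. acc=(acc<<6)|0x05=0x23985
Completed: cp=U+23985 (starts at byte 8)
Byte[12]=E8: 3-byte lead, need 2 cont bytes. acc=0x8
Byte[13]=8C: continuation. acc=(acc<<6)|0x0C=0x20C
Byte[14]=8F: continuation. acc=(acc<<6)|0x0F=0x830F
Completed: cp=U+830F (starts at byte 12)
Byte[15]=DF: 2-byte lead, need 1 cont bytes. acc=0x1F
Byte[16]=81: continuation. acc=(acc<<6)|0x01=0x7C1
Completed: cp=U+07C1 (starts at byte 15)

Answer: 0 3 6 7 8 12 15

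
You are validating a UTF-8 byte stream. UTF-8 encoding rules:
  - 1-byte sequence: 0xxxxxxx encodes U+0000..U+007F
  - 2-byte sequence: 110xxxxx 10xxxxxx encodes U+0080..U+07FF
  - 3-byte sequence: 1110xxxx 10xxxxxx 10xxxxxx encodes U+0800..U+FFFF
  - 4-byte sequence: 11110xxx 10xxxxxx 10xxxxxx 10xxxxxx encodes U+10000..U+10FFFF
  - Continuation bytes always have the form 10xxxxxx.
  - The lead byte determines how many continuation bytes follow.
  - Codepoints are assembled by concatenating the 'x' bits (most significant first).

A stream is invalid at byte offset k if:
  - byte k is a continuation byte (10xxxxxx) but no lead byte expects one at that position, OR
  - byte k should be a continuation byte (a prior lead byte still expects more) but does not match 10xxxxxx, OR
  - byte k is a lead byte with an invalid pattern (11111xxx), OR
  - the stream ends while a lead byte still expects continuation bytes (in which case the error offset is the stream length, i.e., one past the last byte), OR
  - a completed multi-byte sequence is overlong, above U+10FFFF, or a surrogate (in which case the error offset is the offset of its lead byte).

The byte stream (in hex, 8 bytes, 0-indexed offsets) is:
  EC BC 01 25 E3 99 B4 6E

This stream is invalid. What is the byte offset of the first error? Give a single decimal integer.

Answer: 2

Derivation:
Byte[0]=EC: 3-byte lead, need 2 cont bytes. acc=0xC
Byte[1]=BC: continuation. acc=(acc<<6)|0x3C=0x33C
Byte[2]=01: expected 10xxxxxx continuation. INVALID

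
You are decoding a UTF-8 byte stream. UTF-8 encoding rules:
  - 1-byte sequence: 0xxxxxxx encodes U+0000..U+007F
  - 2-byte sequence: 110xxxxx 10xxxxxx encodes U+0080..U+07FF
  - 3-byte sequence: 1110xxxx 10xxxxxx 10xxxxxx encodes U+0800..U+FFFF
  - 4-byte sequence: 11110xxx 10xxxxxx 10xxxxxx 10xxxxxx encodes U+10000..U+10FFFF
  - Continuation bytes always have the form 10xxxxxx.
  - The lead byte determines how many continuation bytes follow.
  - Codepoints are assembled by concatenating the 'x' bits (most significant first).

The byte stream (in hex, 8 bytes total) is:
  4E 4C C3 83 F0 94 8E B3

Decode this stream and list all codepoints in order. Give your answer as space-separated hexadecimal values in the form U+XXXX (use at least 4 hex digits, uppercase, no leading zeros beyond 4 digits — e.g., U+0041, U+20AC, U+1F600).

Answer: U+004E U+004C U+00C3 U+143B3

Derivation:
Byte[0]=4E: 1-byte ASCII. cp=U+004E
Byte[1]=4C: 1-byte ASCII. cp=U+004C
Byte[2]=C3: 2-byte lead, need 1 cont bytes. acc=0x3
Byte[3]=83: continuation. acc=(acc<<6)|0x03=0xC3
Completed: cp=U+00C3 (starts at byte 2)
Byte[4]=F0: 4-byte lead, need 3 cont bytes. acc=0x0
Byte[5]=94: continuation. acc=(acc<<6)|0x14=0x14
Byte[6]=8E: continuation. acc=(acc<<6)|0x0E=0x50E
Byte[7]=B3: continuation. acc=(acc<<6)|0x33=0x143B3
Completed: cp=U+143B3 (starts at byte 4)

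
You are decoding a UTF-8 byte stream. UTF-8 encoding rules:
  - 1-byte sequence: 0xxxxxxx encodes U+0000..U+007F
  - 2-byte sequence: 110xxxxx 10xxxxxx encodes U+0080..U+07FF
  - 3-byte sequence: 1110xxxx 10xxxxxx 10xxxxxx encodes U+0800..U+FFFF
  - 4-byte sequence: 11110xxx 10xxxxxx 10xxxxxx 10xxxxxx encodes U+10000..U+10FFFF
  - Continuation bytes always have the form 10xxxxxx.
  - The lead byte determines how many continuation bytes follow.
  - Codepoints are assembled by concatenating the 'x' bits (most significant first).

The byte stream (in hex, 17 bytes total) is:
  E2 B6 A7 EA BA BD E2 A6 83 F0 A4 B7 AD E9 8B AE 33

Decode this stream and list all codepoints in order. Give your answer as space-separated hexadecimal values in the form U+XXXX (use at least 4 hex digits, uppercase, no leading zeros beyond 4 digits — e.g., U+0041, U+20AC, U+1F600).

Byte[0]=E2: 3-byte lead, need 2 cont bytes. acc=0x2
Byte[1]=B6: continuation. acc=(acc<<6)|0x36=0xB6
Byte[2]=A7: continuation. acc=(acc<<6)|0x27=0x2DA7
Completed: cp=U+2DA7 (starts at byte 0)
Byte[3]=EA: 3-byte lead, need 2 cont bytes. acc=0xA
Byte[4]=BA: continuation. acc=(acc<<6)|0x3A=0x2BA
Byte[5]=BD: continuation. acc=(acc<<6)|0x3D=0xAEBD
Completed: cp=U+AEBD (starts at byte 3)
Byte[6]=E2: 3-byte lead, need 2 cont bytes. acc=0x2
Byte[7]=A6: continuation. acc=(acc<<6)|0x26=0xA6
Byte[8]=83: continuation. acc=(acc<<6)|0x03=0x2983
Completed: cp=U+2983 (starts at byte 6)
Byte[9]=F0: 4-byte lead, need 3 cont bytes. acc=0x0
Byte[10]=A4: continuation. acc=(acc<<6)|0x24=0x24
Byte[11]=B7: continuation. acc=(acc<<6)|0x37=0x937
Byte[12]=AD: continuation. acc=(acc<<6)|0x2D=0x24DED
Completed: cp=U+24DED (starts at byte 9)
Byte[13]=E9: 3-byte lead, need 2 cont bytes. acc=0x9
Byte[14]=8B: continuation. acc=(acc<<6)|0x0B=0x24B
Byte[15]=AE: continuation. acc=(acc<<6)|0x2E=0x92EE
Completed: cp=U+92EE (starts at byte 13)
Byte[16]=33: 1-byte ASCII. cp=U+0033

Answer: U+2DA7 U+AEBD U+2983 U+24DED U+92EE U+0033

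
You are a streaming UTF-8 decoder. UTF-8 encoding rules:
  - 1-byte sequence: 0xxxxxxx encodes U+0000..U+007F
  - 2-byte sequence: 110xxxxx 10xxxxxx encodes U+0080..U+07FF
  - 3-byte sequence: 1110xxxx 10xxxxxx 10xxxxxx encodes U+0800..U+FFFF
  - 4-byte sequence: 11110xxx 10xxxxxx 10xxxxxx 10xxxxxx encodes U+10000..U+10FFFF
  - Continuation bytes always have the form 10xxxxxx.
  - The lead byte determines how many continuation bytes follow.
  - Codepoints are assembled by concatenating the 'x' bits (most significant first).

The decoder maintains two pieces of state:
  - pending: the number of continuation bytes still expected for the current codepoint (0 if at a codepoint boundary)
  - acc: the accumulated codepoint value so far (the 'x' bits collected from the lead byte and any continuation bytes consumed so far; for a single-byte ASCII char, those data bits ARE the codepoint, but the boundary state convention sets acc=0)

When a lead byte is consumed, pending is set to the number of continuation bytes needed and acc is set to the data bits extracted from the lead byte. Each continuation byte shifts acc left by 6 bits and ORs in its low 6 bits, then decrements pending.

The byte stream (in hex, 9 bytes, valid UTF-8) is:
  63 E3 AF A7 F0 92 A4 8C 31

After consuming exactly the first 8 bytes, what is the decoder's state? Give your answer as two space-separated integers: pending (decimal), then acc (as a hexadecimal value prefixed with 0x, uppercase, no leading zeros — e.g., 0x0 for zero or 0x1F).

Byte[0]=63: 1-byte. pending=0, acc=0x0
Byte[1]=E3: 3-byte lead. pending=2, acc=0x3
Byte[2]=AF: continuation. acc=(acc<<6)|0x2F=0xEF, pending=1
Byte[3]=A7: continuation. acc=(acc<<6)|0x27=0x3BE7, pending=0
Byte[4]=F0: 4-byte lead. pending=3, acc=0x0
Byte[5]=92: continuation. acc=(acc<<6)|0x12=0x12, pending=2
Byte[6]=A4: continuation. acc=(acc<<6)|0x24=0x4A4, pending=1
Byte[7]=8C: continuation. acc=(acc<<6)|0x0C=0x1290C, pending=0

Answer: 0 0x1290C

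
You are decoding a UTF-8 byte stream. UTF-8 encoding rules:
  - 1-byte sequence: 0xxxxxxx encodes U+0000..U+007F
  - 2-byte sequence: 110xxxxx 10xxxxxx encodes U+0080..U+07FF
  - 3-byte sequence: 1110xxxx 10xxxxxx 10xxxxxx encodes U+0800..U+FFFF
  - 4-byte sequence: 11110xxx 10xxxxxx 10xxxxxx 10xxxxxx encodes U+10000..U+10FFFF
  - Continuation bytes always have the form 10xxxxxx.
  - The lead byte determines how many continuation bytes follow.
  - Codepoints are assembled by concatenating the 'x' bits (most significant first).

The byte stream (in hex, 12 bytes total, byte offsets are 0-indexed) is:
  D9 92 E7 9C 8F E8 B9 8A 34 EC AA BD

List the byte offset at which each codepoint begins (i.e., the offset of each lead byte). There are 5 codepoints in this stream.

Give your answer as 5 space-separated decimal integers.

Answer: 0 2 5 8 9

Derivation:
Byte[0]=D9: 2-byte lead, need 1 cont bytes. acc=0x19
Byte[1]=92: continuation. acc=(acc<<6)|0x12=0x652
Completed: cp=U+0652 (starts at byte 0)
Byte[2]=E7: 3-byte lead, need 2 cont bytes. acc=0x7
Byte[3]=9C: continuation. acc=(acc<<6)|0x1C=0x1DC
Byte[4]=8F: continuation. acc=(acc<<6)|0x0F=0x770F
Completed: cp=U+770F (starts at byte 2)
Byte[5]=E8: 3-byte lead, need 2 cont bytes. acc=0x8
Byte[6]=B9: continuation. acc=(acc<<6)|0x39=0x239
Byte[7]=8A: continuation. acc=(acc<<6)|0x0A=0x8E4A
Completed: cp=U+8E4A (starts at byte 5)
Byte[8]=34: 1-byte ASCII. cp=U+0034
Byte[9]=EC: 3-byte lead, need 2 cont bytes. acc=0xC
Byte[10]=AA: continuation. acc=(acc<<6)|0x2A=0x32A
Byte[11]=BD: continuation. acc=(acc<<6)|0x3D=0xCABD
Completed: cp=U+CABD (starts at byte 9)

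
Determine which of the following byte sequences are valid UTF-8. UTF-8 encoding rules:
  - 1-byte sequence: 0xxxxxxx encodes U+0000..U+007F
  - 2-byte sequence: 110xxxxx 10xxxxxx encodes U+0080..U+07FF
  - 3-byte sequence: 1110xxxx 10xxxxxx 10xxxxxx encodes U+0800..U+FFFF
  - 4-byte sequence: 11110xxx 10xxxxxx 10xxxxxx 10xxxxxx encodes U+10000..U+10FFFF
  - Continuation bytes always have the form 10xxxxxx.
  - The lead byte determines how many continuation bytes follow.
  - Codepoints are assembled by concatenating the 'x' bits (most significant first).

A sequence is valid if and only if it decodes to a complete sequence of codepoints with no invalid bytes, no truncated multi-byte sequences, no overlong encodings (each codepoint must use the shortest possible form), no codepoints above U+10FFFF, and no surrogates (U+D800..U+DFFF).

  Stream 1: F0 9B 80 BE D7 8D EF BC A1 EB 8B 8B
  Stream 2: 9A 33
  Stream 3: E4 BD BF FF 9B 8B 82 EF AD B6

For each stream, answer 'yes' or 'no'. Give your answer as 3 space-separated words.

Stream 1: decodes cleanly. VALID
Stream 2: error at byte offset 0. INVALID
Stream 3: error at byte offset 3. INVALID

Answer: yes no no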